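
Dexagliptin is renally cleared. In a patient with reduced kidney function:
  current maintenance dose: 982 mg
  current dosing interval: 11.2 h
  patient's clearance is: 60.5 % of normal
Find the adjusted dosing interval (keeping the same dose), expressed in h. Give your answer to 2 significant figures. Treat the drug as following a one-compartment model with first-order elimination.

19 h

To keep the same average steady-state level, dosing rate must scale with clearance.
CL ratio = 60.5 / 100 = 0.6050
New interval (same dose) = 11.2 / 0.6050 = 18.51 h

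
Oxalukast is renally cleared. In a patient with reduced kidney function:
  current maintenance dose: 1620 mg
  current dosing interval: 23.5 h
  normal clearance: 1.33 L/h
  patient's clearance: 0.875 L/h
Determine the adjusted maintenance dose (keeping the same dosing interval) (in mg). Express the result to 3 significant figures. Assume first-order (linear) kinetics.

1070 mg

To keep the same average steady-state level, dosing rate must scale with clearance.
CL ratio = 0.875 / 1.33 = 0.6579
New dose (same interval) = 1620 × 0.6579 = 1066 mg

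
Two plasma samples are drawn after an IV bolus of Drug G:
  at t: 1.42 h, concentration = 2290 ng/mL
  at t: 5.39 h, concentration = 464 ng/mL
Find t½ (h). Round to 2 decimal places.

1.72 h

k = ln(C₁/C₂) / (t₂ − t₁) = ln(2290/464) / (5.39 − 1.42)
  = 1.596 / 3.970 = 0.4020 h⁻¹
t½ = ln2 / k = 0.693147 / 0.4020 = 1.724 h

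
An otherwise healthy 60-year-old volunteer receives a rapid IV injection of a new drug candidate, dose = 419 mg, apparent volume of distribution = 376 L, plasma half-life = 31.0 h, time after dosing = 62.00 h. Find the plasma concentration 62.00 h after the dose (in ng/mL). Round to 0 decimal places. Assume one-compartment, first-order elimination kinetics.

279 ng/mL

C₀ = Dose / Vd = 419.0 / 376 = 1.114 mg/L
k = ln2 / t½ = 0.693147 / 31.0 = 0.02236 h⁻¹
t / t½ = 62.00 / 31.0 = 2 half-lives
C = C₀ × (1/2)^2 = 1.114 × 0.2500 = 0.2785 mg/L
Convert: 0.2785 mg/L × 1000 = 278.5 ng/mL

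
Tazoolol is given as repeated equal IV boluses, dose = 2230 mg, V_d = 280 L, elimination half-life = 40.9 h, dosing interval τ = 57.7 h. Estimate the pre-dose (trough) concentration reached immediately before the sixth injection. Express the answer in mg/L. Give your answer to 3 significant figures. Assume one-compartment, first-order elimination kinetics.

4.77 mg/L

C₀ per dose = Dose / Vd = 2230 / 280 = 7.964 mg/L
k = ln2 / t½ = 0.693147 / 40.9 = 0.01695 h⁻¹
Fraction remaining after one interval: r = e^(−kτ) = e^(−0.01695 × 57.7) = 0.3761
Before dose 6, 5 doses have been given (aged 1τ, 2τ, 3τ, 4τ, 5τ).
C_trough = C₀ × (r + r² + … + r^5) = C₀ × r(1−r^5)/(1−r)
        = 7.964 × 0.3761 × (1 − 0.007525) / (1 − 0.3761) = 4.765 mg/L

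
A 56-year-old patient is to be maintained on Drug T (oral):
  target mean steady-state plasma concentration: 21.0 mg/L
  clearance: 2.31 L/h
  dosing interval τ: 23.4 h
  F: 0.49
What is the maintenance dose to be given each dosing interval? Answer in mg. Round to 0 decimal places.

At steady state, F × (Dose/τ) = Css × CL.
Dose = Css × CL × τ / F = 21.0 × 2.310 × 23.4 / 0.49 = 2317 mg

2317 mg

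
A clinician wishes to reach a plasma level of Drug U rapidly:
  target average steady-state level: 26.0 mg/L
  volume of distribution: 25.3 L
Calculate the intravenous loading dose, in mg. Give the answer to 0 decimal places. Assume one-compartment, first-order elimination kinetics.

658 mg

LD = Css × Vd = 26.0 × 25.3 = 657.8 mg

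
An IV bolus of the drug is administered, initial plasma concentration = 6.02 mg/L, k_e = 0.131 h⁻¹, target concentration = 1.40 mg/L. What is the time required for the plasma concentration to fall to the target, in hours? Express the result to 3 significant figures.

11.1 h

t = ln(C₀ / C) / k = ln(6.020 / 1.40) / 0.1310
  = ln(4.300) / 0.1310 = 1.459 / 0.1310 = 11.14 h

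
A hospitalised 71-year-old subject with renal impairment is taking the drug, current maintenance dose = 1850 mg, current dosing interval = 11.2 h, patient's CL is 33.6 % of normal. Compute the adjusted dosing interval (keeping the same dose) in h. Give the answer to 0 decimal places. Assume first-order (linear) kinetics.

To keep the same average steady-state level, dosing rate must scale with clearance.
CL ratio = 33.6 / 100 = 0.3360
New interval (same dose) = 11.2 / 0.3360 = 33.33 h

33 h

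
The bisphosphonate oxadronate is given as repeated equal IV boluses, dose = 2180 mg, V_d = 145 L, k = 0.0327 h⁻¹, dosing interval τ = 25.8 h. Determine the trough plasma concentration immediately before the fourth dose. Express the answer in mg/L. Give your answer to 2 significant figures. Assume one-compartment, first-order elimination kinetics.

C₀ per dose = Dose / Vd = 2180 / 145 = 15.03 mg/L
Fraction remaining after one interval: r = e^(−kτ) = e^(−0.03270 × 25.8) = 0.4301
Before dose 4, 3 doses have been given (aged 1τ, 2τ, 3τ).
C_trough = C₀ × (r + r² + … + r^3) = C₀ × r(1−r^3)/(1−r)
        = 15.03 × 0.4301 × (1 − 0.07956) / (1 − 0.4301) = 10.44 mg/L

10 mg/L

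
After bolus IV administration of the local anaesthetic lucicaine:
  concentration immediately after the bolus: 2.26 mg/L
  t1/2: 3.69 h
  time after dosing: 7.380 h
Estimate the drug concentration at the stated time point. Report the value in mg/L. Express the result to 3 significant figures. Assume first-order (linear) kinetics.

0.565 mg/L

k = ln2 / t½ = 0.693147 / 3.69 = 0.1878 h⁻¹
t / t½ = 7.380 / 3.69 = 2 half-lives
C = C₀ × (1/2)^2 = 2.260 × 0.2500 = 0.5650 mg/L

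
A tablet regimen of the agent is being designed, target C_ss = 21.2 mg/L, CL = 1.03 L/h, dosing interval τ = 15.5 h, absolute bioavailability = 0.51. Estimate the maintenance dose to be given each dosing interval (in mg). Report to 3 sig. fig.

At steady state, F × (Dose/τ) = Css × CL.
Dose = Css × CL × τ / F = 21.2 × 1.030 × 15.5 / 0.51 = 663.6 mg

664 mg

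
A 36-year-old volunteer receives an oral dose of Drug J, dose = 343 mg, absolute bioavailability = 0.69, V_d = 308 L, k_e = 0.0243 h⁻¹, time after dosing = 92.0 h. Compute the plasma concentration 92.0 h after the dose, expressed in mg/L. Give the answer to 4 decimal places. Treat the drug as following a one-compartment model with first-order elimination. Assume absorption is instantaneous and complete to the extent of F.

0.0822 mg/L

Amount reaching circulation = F × Dose = 0.69 × 343.0 = 236.7 mg
C₀ = F·Dose / Vd = 236.7 / 308 = 0.7685 mg/L
C = C₀ · e^(−k·t) = 0.7685 × e^(−0.02430 × 92.0)
  = 0.7685 × 0.1069 = 0.08215 mg/L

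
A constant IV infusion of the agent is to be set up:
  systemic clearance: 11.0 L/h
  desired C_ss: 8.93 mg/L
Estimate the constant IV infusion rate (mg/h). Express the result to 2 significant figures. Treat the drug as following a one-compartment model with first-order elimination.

98 mg/h

At steady state, infusion rate R₀ = Css × CL = 8.93 × 11.00 = 98.23 mg/h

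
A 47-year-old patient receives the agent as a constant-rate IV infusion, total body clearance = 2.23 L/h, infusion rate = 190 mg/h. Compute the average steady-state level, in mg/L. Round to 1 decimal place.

At steady state Css = R₀ / CL = 190 / 2.230 = 85.20 mg/L

85.2 mg/L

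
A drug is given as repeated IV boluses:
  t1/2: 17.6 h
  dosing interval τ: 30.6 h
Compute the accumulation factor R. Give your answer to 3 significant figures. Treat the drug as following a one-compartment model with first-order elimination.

k = ln2 / t½ = 0.693147 / 17.6 = 0.03938 h⁻¹
e^(−kτ) = e^(−0.03938 × 30.6) = 0.2997
Accumulation ratio R = 1 / (1 − e^(−kτ)) = 1 / (1 − 0.2997) = 1.428

1.43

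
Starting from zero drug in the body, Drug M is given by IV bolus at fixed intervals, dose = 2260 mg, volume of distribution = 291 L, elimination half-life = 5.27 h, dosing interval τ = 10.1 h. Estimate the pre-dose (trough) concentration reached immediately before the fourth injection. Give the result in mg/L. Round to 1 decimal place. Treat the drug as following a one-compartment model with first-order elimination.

C₀ per dose = Dose / Vd = 2260 / 291 = 7.766 mg/L
k = ln2 / t½ = 0.693147 / 5.27 = 0.1315 h⁻¹
Fraction remaining after one interval: r = e^(−kτ) = e^(−0.1315 × 10.1) = 0.2650
Before dose 4, 3 doses have been given (aged 1τ, 2τ, 3τ).
C_trough = C₀ × (r + r² + … + r^3) = C₀ × r(1−r^3)/(1−r)
        = 7.766 × 0.2650 × (1 − 0.01861) / (1 − 0.2650) = 2.748 mg/L

2.7 mg/L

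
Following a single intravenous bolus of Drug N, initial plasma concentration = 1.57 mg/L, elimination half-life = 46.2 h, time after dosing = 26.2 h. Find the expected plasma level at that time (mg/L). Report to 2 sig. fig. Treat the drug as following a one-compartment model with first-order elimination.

k = ln2 / t½ = 0.693147 / 46.2 = 0.01500 h⁻¹
C = C₀ · e^(−k·t) = 1.570 × e^(−0.01500 × 26.2)
  = 1.570 × 0.6750 = 1.060 mg/L

1.1 mg/L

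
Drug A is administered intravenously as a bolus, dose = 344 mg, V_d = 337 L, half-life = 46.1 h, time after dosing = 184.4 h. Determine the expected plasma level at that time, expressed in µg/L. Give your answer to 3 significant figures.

63.8 µg/L

C₀ = Dose / Vd = 344.0 / 337 = 1.021 mg/L
k = ln2 / t½ = 0.693147 / 46.1 = 0.01504 h⁻¹
t / t½ = 184.4 / 46.1 = 4 half-lives
C = C₀ × (1/2)^4 = 1.021 × 0.06250 = 0.06381 mg/L
Convert: 0.06381 mg/L × 1000 = 63.81 µg/L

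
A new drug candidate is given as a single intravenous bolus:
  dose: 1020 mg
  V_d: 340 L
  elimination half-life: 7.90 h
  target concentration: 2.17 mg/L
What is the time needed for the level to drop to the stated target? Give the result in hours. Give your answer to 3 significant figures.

C₀ = Dose / Vd = 1020 / 340 = 3.000 mg/L
k = ln2 / t½ = 0.693147 / 7.90 = 0.08774 h⁻¹
t = ln(C₀ / C) / k = ln(3.000 / 2.17) / 0.08774
  = ln(1.382) / 0.08774 = 0.3235 / 0.08774 = 3.687 h

3.69 h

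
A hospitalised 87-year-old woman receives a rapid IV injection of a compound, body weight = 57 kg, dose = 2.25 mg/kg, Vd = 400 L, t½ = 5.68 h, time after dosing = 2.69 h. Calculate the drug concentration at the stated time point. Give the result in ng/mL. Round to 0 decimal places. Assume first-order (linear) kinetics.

Total dose = 2.25 × 57 = 128.3 mg
C₀ = Dose / Vd = 128.3 / 400 = 0.3208 mg/L
k = ln2 / t½ = 0.693147 / 5.68 = 0.1220 h⁻¹
C = C₀ · e^(−k·t) = 0.3208 × e^(−0.1220 × 2.69)
  = 0.3208 × 0.7202 = 0.2310 mg/L
Convert: 0.2310 mg/L × 1000 = 231.0 ng/mL

231 ng/mL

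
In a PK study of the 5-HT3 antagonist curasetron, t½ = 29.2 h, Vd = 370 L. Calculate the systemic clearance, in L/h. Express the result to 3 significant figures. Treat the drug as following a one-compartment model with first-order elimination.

8.78 L/h

k = ln2 / t½ = 0.693147 / 29.2 = 0.02374 h⁻¹
CL = k × Vd = 0.02374 × 370 = 8.784 L/h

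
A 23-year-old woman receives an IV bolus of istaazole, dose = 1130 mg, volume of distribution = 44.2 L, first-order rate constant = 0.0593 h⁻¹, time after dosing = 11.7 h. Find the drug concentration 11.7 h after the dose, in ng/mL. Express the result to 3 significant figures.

C₀ = Dose / Vd = 1130 / 44.2 = 25.57 mg/L
C = C₀ · e^(−k·t) = 25.57 × e^(−0.05930 × 11.7)
  = 25.57 × 0.4997 = 12.78 mg/L
Convert: 12.78 mg/L × 1000 = 12780 ng/mL

12800 ng/mL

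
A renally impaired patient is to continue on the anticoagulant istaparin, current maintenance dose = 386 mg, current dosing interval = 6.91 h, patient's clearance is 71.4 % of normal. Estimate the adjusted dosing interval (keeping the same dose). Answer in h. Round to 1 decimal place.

9.7 h

To keep the same average steady-state level, dosing rate must scale with clearance.
CL ratio = 71.4 / 100 = 0.7140
New interval (same dose) = 6.91 / 0.7140 = 9.678 h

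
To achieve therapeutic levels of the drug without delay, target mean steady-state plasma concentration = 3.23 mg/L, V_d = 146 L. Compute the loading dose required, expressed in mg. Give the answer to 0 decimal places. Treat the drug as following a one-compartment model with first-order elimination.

472 mg

LD = Css × Vd = 3.23 × 146 = 471.6 mg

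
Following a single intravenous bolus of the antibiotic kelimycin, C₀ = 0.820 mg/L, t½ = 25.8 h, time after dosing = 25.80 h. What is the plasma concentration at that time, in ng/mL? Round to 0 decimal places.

k = ln2 / t½ = 0.693147 / 25.8 = 0.02687 h⁻¹
t / t½ = 25.80 / 25.8 = 1 half-lives
C = C₀ × (1/2)^1 = 0.8200 × 0.5000 = 0.4100 mg/L
Convert: 0.4100 mg/L × 1000 = 410.0 ng/mL

410 ng/mL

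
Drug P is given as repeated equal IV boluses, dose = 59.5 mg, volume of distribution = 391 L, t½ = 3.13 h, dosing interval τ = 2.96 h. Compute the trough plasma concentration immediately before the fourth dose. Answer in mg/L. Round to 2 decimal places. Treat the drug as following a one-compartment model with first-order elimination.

0.14 mg/L

C₀ per dose = Dose / Vd = 59.5 / 391 = 0.1522 mg/L
k = ln2 / t½ = 0.693147 / 3.13 = 0.2215 h⁻¹
Fraction remaining after one interval: r = e^(−kτ) = e^(−0.2215 × 2.96) = 0.5191
Before dose 4, 3 doses have been given (aged 1τ, 2τ, 3τ).
C_trough = C₀ × (r + r² + … + r^3) = C₀ × r(1−r^3)/(1−r)
        = 0.1522 × 0.5191 × (1 − 0.1399) / (1 − 0.5191) = 0.1413 mg/L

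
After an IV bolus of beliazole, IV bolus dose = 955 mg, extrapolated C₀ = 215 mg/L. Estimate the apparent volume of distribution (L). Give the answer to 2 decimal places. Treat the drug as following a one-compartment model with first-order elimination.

4.44 L

Vd = Dose / C₀ = 955.0 / 215 = 4.442 L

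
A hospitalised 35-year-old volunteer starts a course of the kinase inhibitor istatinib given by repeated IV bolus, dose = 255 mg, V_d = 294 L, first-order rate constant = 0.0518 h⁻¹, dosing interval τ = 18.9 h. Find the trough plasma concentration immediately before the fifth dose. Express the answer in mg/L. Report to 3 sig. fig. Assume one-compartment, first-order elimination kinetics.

C₀ per dose = Dose / Vd = 255 / 294 = 0.8673 mg/L
Fraction remaining after one interval: r = e^(−kτ) = e^(−0.05180 × 18.9) = 0.3757
Before dose 5, 4 doses have been given (aged 1τ, 2τ, 3τ, 4τ).
C_trough = C₀ × (r + r² + … + r^4) = C₀ × r(1−r^4)/(1−r)
        = 0.8673 × 0.3757 × (1 − 0.01992) / (1 − 0.3757) = 0.5115 mg/L

0.512 mg/L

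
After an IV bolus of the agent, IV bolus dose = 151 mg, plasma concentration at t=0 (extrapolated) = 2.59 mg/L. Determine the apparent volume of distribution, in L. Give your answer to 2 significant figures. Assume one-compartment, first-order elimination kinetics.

Vd = Dose / C₀ = 151.0 / 2.59 = 58.30 L

58 L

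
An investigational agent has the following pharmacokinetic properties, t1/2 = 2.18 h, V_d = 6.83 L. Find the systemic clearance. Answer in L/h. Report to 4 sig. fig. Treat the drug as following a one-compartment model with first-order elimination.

k = ln2 / t½ = 0.693147 / 2.18 = 0.3180 h⁻¹
CL = k × Vd = 0.3180 × 6.83 = 2.172 L/h

2.172 L/h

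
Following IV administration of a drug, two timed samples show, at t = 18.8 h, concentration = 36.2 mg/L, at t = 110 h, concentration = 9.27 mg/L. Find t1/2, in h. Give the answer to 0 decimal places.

k = ln(C₁/C₂) / (t₂ − t₁) = ln(36.2/9.27) / (110 − 18.8)
  = 1.362 / 91.20 = 0.01493 h⁻¹
t½ = ln2 / k = 0.693147 / 0.01493 = 46.43 h

46 h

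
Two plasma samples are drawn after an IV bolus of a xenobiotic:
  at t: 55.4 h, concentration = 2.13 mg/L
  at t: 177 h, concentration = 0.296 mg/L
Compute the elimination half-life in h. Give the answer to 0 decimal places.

43 h

k = ln(C₁/C₂) / (t₂ − t₁) = ln(2.13/0.296) / (177 − 55.4)
  = 1.974 / 121.6 = 0.01623 h⁻¹
t½ = ln2 / k = 0.693147 / 0.01623 = 42.71 h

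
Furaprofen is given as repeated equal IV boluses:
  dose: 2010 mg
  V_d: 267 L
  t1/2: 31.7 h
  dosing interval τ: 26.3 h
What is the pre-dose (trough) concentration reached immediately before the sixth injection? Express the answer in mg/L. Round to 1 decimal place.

C₀ per dose = Dose / Vd = 2010 / 267 = 7.528 mg/L
k = ln2 / t½ = 0.693147 / 31.7 = 0.02187 h⁻¹
Fraction remaining after one interval: r = e^(−kτ) = e^(−0.02187 × 26.3) = 0.5626
Before dose 6, 5 doses have been given (aged 1τ, 2τ, 3τ, 4τ, 5τ).
C_trough = C₀ × (r + r² + … + r^5) = C₀ × r(1−r^5)/(1−r)
        = 7.528 × 0.5626 × (1 − 0.05636) / (1 − 0.5626) = 9.137 mg/L

9.1 mg/L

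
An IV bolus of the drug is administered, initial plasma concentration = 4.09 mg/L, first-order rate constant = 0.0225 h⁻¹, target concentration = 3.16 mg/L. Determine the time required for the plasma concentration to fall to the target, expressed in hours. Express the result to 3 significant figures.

11.5 h

t = ln(C₀ / C) / k = ln(4.090 / 3.16) / 0.02250
  = ln(1.294) / 0.02250 = 0.2577 / 0.02250 = 11.45 h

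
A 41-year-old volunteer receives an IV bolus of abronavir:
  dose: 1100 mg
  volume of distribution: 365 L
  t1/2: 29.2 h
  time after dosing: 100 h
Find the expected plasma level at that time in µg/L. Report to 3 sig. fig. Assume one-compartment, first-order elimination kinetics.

281 µg/L

C₀ = Dose / Vd = 1100 / 365 = 3.014 mg/L
k = ln2 / t½ = 0.693147 / 29.2 = 0.02374 h⁻¹
C = C₀ · e^(−k·t) = 3.014 × e^(−0.02374 × 100)
  = 3.014 × 0.09311 = 0.2806 mg/L
Convert: 0.2806 mg/L × 1000 = 280.6 µg/L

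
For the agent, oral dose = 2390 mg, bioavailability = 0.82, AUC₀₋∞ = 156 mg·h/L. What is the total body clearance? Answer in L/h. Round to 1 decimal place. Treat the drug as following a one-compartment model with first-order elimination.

12.6 L/h

CL = F·Dose / AUC = 0.82 × 2390 / 156 = 12.56 L/h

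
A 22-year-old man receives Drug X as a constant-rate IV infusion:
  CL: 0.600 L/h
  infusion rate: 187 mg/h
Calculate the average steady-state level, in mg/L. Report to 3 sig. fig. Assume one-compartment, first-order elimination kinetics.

At steady state Css = R₀ / CL = 187 / 0.6000 = 311.7 mg/L

312 mg/L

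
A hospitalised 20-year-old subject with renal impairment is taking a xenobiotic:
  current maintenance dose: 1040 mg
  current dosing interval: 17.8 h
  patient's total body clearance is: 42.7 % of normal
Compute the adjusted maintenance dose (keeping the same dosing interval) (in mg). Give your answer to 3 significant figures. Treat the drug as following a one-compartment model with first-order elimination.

444 mg

To keep the same average steady-state level, dosing rate must scale with clearance.
CL ratio = 42.7 / 100 = 0.4270
New dose (same interval) = 1040 × 0.4270 = 444.1 mg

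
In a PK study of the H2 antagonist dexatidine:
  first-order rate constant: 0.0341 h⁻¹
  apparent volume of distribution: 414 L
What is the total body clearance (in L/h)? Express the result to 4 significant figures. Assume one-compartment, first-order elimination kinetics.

CL = k × Vd = 0.0341 × 414 = 14.12 L/h

14.12 L/h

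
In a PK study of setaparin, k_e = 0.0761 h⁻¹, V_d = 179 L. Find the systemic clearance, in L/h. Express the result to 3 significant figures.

13.6 L/h

CL = k × Vd = 0.0761 × 179 = 13.62 L/h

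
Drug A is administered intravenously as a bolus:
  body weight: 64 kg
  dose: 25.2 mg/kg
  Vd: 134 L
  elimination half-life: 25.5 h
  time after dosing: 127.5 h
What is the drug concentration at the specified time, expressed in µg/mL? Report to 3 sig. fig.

0.376 µg/mL

Total dose = 25.2 × 64 = 1613 mg
C₀ = Dose / Vd = 1613 / 134 = 12.04 mg/L
k = ln2 / t½ = 0.693147 / 25.5 = 0.02718 h⁻¹
t / t½ = 127.5 / 25.5 = 5 half-lives
C = C₀ × (1/2)^5 = 12.04 × 0.03125 = 0.3763 mg/L
(0.3763 mg/L = 0.3763 µg/mL)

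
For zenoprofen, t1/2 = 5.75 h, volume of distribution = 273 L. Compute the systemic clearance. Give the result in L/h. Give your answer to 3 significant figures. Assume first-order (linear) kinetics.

k = ln2 / t½ = 0.693147 / 5.75 = 0.1205 h⁻¹
CL = k × Vd = 0.1205 × 273 = 32.90 L/h

32.9 L/h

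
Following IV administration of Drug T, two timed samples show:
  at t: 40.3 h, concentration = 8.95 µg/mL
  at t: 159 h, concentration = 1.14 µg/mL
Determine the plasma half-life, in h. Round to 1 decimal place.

k = ln(C₁/C₂) / (t₂ − t₁) = ln(8.95/1.14) / (159 − 40.3)
  = 2.061 / 118.7 = 0.01736 h⁻¹
t½ = ln2 / k = 0.693147 / 0.01736 = 39.93 h

39.9 h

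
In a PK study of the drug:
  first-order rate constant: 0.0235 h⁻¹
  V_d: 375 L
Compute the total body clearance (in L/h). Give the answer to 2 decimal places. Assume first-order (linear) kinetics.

CL = k × Vd = 0.0235 × 375 = 8.813 L/h

8.81 L/h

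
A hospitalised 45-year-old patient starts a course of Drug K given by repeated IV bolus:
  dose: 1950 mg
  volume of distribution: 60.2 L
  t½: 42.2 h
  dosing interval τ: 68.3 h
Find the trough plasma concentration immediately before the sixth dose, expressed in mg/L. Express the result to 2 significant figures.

16 mg/L

C₀ per dose = Dose / Vd = 1950 / 60.2 = 32.39 mg/L
k = ln2 / t½ = 0.693147 / 42.2 = 0.01643 h⁻¹
Fraction remaining after one interval: r = e^(−kτ) = e^(−0.01643 × 68.3) = 0.3256
Before dose 6, 5 doses have been given (aged 1τ, 2τ, 3τ, 4τ, 5τ).
C_trough = C₀ × (r + r² + … + r^5) = C₀ × r(1−r^5)/(1−r)
        = 32.39 × 0.3256 × (1 − 0.003660) / (1 − 0.3256) = 15.58 mg/L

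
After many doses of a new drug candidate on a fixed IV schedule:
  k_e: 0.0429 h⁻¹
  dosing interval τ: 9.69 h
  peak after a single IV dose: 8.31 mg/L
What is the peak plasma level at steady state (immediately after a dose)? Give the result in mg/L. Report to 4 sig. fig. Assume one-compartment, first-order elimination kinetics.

24.43 mg/L

e^(−kτ) = e^(−0.04290 × 9.69) = 0.6599
Accumulation ratio R = 1 / (1 − e^(−kτ)) = 1 / (1 − 0.6599) = 2.940
Steady-state peak = C₀ × R = 8.31 × 2.940 = 24.43 mg/L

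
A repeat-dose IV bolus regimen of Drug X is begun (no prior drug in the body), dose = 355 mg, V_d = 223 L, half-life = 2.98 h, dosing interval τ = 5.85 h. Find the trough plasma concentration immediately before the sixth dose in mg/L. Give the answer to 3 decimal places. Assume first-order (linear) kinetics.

C₀ per dose = Dose / Vd = 355 / 223 = 1.592 mg/L
k = ln2 / t½ = 0.693147 / 2.98 = 0.2326 h⁻¹
Fraction remaining after one interval: r = e^(−kτ) = e^(−0.2326 × 5.85) = 0.2565
Before dose 6, 5 doses have been given (aged 1τ, 2τ, 3τ, 4τ, 5τ).
C_trough = C₀ × (r + r² + … + r^5) = C₀ × r(1−r^5)/(1−r)
        = 1.592 × 0.2565 × (1 − 0.001110) / (1 − 0.2565) = 0.5486 mg/L

0.549 mg/L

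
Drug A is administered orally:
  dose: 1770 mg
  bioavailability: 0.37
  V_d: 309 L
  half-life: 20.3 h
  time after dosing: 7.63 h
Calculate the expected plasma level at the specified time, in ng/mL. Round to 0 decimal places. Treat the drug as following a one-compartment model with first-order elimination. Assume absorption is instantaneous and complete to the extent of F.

1633 ng/mL

Amount reaching circulation = F × Dose = 0.37 × 1770 = 654.9 mg
C₀ = F·Dose / Vd = 654.9 / 309 = 2.119 mg/L
k = ln2 / t½ = 0.693147 / 20.3 = 0.03415 h⁻¹
C = C₀ · e^(−k·t) = 2.119 × e^(−0.03415 × 7.63)
  = 2.119 × 0.7706 = 1.633 mg/L
Convert: 1.633 mg/L × 1000 = 1633 ng/mL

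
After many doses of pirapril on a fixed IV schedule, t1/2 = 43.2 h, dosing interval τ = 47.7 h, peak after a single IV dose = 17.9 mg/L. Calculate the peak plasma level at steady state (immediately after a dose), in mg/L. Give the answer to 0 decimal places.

33 mg/L

k = ln2 / t½ = 0.693147 / 43.2 = 0.01605 h⁻¹
e^(−kτ) = e^(−0.01605 × 47.7) = 0.4651
Accumulation ratio R = 1 / (1 − e^(−kτ)) = 1 / (1 − 0.4651) = 1.870
Steady-state peak = C₀ × R = 17.9 × 1.870 = 33.47 mg/L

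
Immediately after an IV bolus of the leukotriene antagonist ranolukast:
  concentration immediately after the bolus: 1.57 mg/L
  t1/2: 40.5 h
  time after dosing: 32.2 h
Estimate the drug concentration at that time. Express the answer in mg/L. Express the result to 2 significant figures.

0.90 mg/L

k = ln2 / t½ = 0.693147 / 40.5 = 0.01711 h⁻¹
C = C₀ · e^(−k·t) = 1.570 × e^(−0.01711 × 32.2)
  = 1.570 × 0.5764 = 0.9049 mg/L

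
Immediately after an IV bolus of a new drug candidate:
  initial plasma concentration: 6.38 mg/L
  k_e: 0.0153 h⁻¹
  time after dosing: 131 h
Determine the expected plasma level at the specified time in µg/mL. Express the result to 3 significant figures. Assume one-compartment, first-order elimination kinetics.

0.860 µg/mL

C = C₀ · e^(−k·t) = 6.380 × e^(−0.01530 × 131)
  = 6.380 × 0.1348 = 0.8600 mg/L
(0.8600 mg/L = 0.8600 µg/mL)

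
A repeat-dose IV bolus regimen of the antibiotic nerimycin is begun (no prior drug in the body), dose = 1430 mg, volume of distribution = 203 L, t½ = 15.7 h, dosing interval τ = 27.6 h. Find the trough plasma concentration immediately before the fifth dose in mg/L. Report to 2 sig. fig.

C₀ per dose = Dose / Vd = 1430 / 203 = 7.044 mg/L
k = ln2 / t½ = 0.693147 / 15.7 = 0.04415 h⁻¹
Fraction remaining after one interval: r = e^(−kτ) = e^(−0.04415 × 27.6) = 0.2957
Before dose 5, 4 doses have been given (aged 1τ, 2τ, 3τ, 4τ).
C_trough = C₀ × (r + r² + … + r^4) = C₀ × r(1−r^4)/(1−r)
        = 7.044 × 0.2957 × (1 − 0.007645) / (1 − 0.2957) = 2.935 mg/L

2.9 mg/L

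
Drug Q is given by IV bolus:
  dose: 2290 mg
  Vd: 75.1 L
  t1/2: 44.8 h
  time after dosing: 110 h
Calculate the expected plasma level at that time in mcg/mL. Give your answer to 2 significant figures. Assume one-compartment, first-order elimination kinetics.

5.6 mcg/mL

C₀ = Dose / Vd = 2290 / 75.1 = 30.49 mg/L
k = ln2 / t½ = 0.693147 / 44.8 = 0.01547 h⁻¹
C = C₀ · e^(−k·t) = 30.49 × e^(−0.01547 × 110)
  = 30.49 × 0.1824 = 5.561 mg/L
(5.561 mg/L = 5.561 mcg/mL)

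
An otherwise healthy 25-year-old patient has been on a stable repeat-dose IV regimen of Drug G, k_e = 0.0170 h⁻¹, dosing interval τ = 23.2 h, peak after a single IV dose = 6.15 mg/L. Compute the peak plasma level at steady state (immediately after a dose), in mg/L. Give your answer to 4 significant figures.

e^(−kτ) = e^(−0.01700 × 23.2) = 0.6741
Accumulation ratio R = 1 / (1 − e^(−kτ)) = 1 / (1 − 0.6741) = 3.068
Steady-state peak = C₀ × R = 6.15 × 3.068 = 18.87 mg/L

18.87 mg/L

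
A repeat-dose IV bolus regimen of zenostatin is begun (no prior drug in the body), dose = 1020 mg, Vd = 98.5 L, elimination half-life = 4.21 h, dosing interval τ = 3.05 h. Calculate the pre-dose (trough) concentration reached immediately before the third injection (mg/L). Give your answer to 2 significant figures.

C₀ per dose = Dose / Vd = 1020 / 98.5 = 10.36 mg/L
k = ln2 / t½ = 0.693147 / 4.21 = 0.1646 h⁻¹
Fraction remaining after one interval: r = e^(−kτ) = e^(−0.1646 × 3.05) = 0.6053
Before dose 3, 2 doses have been given (aged 1τ, 2τ).
C_trough = C₀ × (r + r²) = 10.36 × (0.6053 + 0.3664) = 10.07 mg/L

10 mg/L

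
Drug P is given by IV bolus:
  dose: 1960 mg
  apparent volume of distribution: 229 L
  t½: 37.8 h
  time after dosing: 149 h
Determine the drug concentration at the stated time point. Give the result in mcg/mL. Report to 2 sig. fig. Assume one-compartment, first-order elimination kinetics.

0.56 mcg/mL

C₀ = Dose / Vd = 1960 / 229 = 8.559 mg/L
k = ln2 / t½ = 0.693147 / 37.8 = 0.01834 h⁻¹
C = C₀ · e^(−k·t) = 8.559 × e^(−0.01834 × 149)
  = 8.559 × 0.06505 = 0.5568 mg/L
(0.5568 mg/L = 0.5568 mcg/mL)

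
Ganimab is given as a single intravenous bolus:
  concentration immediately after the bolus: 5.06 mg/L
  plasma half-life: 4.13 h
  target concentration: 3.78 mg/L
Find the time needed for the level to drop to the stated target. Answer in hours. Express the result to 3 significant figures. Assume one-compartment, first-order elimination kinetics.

1.74 h

k = ln2 / t½ = 0.693147 / 4.13 = 0.1678 h⁻¹
t = ln(C₀ / C) / k = ln(5.060 / 3.78) / 0.1678
  = ln(1.339) / 0.1678 = 0.2919 / 0.1678 = 1.740 h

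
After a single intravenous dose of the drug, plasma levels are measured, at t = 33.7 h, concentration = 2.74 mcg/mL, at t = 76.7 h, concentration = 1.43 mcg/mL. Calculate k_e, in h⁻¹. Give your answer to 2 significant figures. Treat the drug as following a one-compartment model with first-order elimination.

0.015 h⁻¹

k = ln(C₁/C₂) / (t₂ − t₁) = ln(2.74/1.43) / (76.7 − 33.7)
  = 0.6503 / 43.00 = 0.01512 h⁻¹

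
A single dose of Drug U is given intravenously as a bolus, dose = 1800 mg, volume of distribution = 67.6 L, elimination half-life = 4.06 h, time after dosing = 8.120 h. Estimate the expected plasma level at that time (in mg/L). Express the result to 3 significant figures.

6.66 mg/L

C₀ = Dose / Vd = 1800 / 67.6 = 26.63 mg/L
k = ln2 / t½ = 0.693147 / 4.06 = 0.1707 h⁻¹
t / t½ = 8.120 / 4.06 = 2 half-lives
C = C₀ × (1/2)^2 = 26.63 × 0.2500 = 6.658 mg/L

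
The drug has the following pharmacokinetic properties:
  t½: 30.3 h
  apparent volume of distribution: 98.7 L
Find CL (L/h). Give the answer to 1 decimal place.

k = ln2 / t½ = 0.693147 / 30.3 = 0.02288 h⁻¹
CL = k × Vd = 0.02288 × 98.7 = 2.258 L/h

2.3 L/h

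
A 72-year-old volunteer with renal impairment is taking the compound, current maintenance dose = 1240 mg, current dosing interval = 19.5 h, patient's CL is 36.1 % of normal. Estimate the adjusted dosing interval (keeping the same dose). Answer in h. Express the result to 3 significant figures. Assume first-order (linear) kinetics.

To keep the same average steady-state level, dosing rate must scale with clearance.
CL ratio = 36.1 / 100 = 0.3610
New interval (same dose) = 19.5 / 0.3610 = 54.02 h

54.0 h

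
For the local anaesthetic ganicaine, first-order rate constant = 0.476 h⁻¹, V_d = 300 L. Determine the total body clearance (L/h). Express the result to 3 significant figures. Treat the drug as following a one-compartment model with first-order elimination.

CL = k × Vd = 0.476 × 300 = 142.8 L/h

143 L/h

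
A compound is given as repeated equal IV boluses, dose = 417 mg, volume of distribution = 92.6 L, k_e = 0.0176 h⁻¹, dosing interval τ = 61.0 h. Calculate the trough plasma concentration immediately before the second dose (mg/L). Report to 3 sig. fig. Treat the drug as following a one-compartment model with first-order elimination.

C₀ per dose = Dose / Vd = 417 / 92.6 = 4.503 mg/L
Fraction remaining after one interval: r = e^(−kτ) = e^(−0.01760 × 61.0) = 0.3418
Before dose 2, 1 dose has been given (aged 1τ).
C_trough = C₀ × r = 4.503 × 0.3418 = 1.539 mg/L

1.54 mg/L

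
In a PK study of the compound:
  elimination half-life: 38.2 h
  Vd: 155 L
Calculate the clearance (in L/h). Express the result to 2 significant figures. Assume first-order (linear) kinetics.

2.8 L/h

k = ln2 / t½ = 0.693147 / 38.2 = 0.01815 h⁻¹
CL = k × Vd = 0.01815 × 155 = 2.813 L/h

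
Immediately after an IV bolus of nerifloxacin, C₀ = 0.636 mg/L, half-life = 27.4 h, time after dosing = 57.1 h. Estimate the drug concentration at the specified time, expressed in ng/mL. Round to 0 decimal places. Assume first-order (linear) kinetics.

150 ng/mL

k = ln2 / t½ = 0.693147 / 27.4 = 0.02530 h⁻¹
C = C₀ · e^(−k·t) = 0.6360 × e^(−0.02530 × 57.1)
  = 0.6360 × 0.2358 = 0.1500 mg/L
Convert: 0.1500 mg/L × 1000 = 150.0 ng/mL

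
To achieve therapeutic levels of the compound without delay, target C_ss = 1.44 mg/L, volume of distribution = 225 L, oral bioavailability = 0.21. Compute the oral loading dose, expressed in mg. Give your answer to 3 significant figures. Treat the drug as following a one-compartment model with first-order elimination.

1540 mg

LD = Css × Vd / F = 1.44 × 225 / 0.21 = 1543 mg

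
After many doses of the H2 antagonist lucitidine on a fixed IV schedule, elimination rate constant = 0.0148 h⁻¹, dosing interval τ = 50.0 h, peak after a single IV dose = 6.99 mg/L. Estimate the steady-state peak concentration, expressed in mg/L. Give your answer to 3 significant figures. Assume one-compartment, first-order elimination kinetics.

13.4 mg/L

e^(−kτ) = e^(−0.01480 × 50.0) = 0.4771
Accumulation ratio R = 1 / (1 − e^(−kτ)) = 1 / (1 − 0.4771) = 1.912
Steady-state peak = C₀ × R = 6.99 × 1.912 = 13.36 mg/L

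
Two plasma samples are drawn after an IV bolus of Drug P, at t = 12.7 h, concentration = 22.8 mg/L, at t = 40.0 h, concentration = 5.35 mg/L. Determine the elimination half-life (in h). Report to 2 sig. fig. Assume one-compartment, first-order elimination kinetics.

k = ln(C₁/C₂) / (t₂ − t₁) = ln(22.8/5.35) / (40.0 − 12.7)
  = 1.450 / 27.30 = 0.05311 h⁻¹
t½ = ln2 / k = 0.693147 / 0.05311 = 13.05 h

13 h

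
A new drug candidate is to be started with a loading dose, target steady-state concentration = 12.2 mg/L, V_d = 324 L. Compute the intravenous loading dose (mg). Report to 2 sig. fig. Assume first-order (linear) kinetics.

4000 mg

LD = Css × Vd = 12.2 × 324 = 3953 mg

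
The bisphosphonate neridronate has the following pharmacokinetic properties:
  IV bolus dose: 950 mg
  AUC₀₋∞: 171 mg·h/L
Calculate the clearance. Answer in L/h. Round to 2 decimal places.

CL = Dose / AUC = 950 / 171 = 5.556 L/h

5.56 L/h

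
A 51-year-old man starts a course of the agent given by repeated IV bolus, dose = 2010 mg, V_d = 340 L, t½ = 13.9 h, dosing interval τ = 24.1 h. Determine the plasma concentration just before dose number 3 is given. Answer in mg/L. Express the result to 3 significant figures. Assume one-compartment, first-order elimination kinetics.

2.31 mg/L

C₀ per dose = Dose / Vd = 2010 / 340 = 5.912 mg/L
k = ln2 / t½ = 0.693147 / 13.9 = 0.04987 h⁻¹
Fraction remaining after one interval: r = e^(−kτ) = e^(−0.04987 × 24.1) = 0.3006
Before dose 3, 2 doses have been given (aged 1τ, 2τ).
C_trough = C₀ × (r + r²) = 5.912 × (0.3006 + 0.09036) = 2.311 mg/L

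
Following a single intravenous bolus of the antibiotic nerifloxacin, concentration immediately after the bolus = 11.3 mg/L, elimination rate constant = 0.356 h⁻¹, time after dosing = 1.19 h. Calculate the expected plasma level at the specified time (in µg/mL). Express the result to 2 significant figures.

C = C₀ · e^(−k·t) = 11.30 × e^(−0.3560 × 1.19)
  = 11.30 × 0.6547 = 7.398 mg/L
(7.398 mg/L = 7.398 µg/mL)

7.4 µg/mL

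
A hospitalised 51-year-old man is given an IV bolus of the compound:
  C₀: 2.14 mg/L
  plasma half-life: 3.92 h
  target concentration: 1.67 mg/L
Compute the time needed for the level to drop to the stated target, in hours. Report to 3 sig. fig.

k = ln2 / t½ = 0.693147 / 3.92 = 0.1768 h⁻¹
t = ln(C₀ / C) / k = ln(2.140 / 1.67) / 0.1768
  = ln(1.281) / 0.1768 = 0.2476 / 0.1768 = 1.400 h

1.40 h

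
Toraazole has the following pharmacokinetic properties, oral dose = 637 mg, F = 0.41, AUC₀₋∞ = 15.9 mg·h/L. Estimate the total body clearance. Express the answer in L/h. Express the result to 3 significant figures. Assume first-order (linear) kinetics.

16.4 L/h

CL = F·Dose / AUC = 0.41 × 637 / 15.9 = 16.43 L/h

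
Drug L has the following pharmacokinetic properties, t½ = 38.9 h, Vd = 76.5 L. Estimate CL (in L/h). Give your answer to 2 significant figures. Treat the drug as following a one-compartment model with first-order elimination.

1.4 L/h

k = ln2 / t½ = 0.693147 / 38.9 = 0.01782 h⁻¹
CL = k × Vd = 0.01782 × 76.5 = 1.363 L/h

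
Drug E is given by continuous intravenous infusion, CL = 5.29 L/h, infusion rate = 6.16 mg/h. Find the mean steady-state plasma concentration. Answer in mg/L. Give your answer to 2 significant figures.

1.2 mg/L

At steady state Css = R₀ / CL = 6.16 / 5.290 = 1.164 mg/L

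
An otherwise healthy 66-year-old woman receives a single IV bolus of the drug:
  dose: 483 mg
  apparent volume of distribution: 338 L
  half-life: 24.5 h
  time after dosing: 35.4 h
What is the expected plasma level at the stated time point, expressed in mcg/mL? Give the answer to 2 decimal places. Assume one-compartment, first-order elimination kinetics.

0.52 mcg/mL

C₀ = Dose / Vd = 483.0 / 338 = 1.429 mg/L
k = ln2 / t½ = 0.693147 / 24.5 = 0.02829 h⁻¹
C = C₀ · e^(−k·t) = 1.429 × e^(−0.02829 × 35.4)
  = 1.429 × 0.3673 = 0.5249 mg/L
(0.5249 mg/L = 0.5249 mcg/mL)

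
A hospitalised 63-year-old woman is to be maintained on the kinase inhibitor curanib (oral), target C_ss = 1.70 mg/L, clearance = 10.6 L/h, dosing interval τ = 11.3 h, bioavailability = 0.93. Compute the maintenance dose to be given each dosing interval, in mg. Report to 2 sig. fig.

At steady state, F × (Dose/τ) = Css × CL.
Dose = Css × CL × τ / F = 1.70 × 10.60 × 11.3 / 0.93 = 219.0 mg

220 mg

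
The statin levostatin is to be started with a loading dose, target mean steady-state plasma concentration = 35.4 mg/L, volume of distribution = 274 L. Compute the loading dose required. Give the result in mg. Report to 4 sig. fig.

9700 mg

LD = Css × Vd = 35.4 × 274 = 9700 mg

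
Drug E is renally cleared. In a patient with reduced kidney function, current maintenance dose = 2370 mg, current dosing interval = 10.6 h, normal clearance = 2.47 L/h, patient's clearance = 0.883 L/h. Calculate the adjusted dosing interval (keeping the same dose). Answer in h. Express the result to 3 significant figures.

29.7 h

To keep the same average steady-state level, dosing rate must scale with clearance.
CL ratio = 0.883 / 2.47 = 0.3575
New interval (same dose) = 10.6 / 0.3575 = 29.65 h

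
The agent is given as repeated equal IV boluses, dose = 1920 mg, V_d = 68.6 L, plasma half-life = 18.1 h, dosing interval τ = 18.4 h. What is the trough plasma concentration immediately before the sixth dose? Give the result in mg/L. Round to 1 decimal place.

C₀ per dose = Dose / Vd = 1920 / 68.6 = 27.99 mg/L
k = ln2 / t½ = 0.693147 / 18.1 = 0.03830 h⁻¹
Fraction remaining after one interval: r = e^(−kτ) = e^(−0.03830 × 18.4) = 0.4942
Before dose 6, 5 doses have been given (aged 1τ, 2τ, 3τ, 4τ, 5τ).
C_trough = C₀ × (r + r² + … + r^5) = C₀ × r(1−r^5)/(1−r)
        = 27.99 × 0.4942 × (1 − 0.02948) / (1 − 0.4942) = 26.54 mg/L

26.5 mg/L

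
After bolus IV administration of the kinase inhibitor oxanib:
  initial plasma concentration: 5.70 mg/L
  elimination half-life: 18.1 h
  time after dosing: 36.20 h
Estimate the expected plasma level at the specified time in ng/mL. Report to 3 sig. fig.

k = ln2 / t½ = 0.693147 / 18.1 = 0.03830 h⁻¹
t / t½ = 36.20 / 18.1 = 2 half-lives
C = C₀ × (1/2)^2 = 5.700 × 0.2500 = 1.425 mg/L
Convert: 1.425 mg/L × 1000 = 1425 ng/mL

1430 ng/mL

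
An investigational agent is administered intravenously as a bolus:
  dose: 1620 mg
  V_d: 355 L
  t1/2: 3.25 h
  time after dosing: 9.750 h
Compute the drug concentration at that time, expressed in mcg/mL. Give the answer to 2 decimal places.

C₀ = Dose / Vd = 1620 / 355 = 4.563 mg/L
k = ln2 / t½ = 0.693147 / 3.25 = 0.2133 h⁻¹
t / t½ = 9.750 / 3.25 = 3 half-lives
C = C₀ × (1/2)^3 = 4.563 × 0.1250 = 0.5704 mg/L
(0.5704 mg/L = 0.5704 mcg/mL)

0.57 mcg/mL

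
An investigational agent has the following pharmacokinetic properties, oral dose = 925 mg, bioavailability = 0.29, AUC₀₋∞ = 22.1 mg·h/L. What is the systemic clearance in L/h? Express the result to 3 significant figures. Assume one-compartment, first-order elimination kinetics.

12.1 L/h

CL = F·Dose / AUC = 0.29 × 925 / 22.1 = 12.14 L/h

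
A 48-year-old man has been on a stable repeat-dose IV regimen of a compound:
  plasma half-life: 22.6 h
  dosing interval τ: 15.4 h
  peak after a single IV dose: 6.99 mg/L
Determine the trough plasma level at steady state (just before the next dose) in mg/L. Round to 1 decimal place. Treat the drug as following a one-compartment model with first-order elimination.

k = ln2 / t½ = 0.693147 / 22.6 = 0.03067 h⁻¹
e^(−kτ) = e^(−0.03067 × 15.4) = 0.6236
Accumulation ratio R = 1 / (1 − e^(−kτ)) = 1 / (1 − 0.6236) = 2.657
Steady-state trough = C₀ × R × e^(−kτ) = 6.99 × 2.657 × 0.6236 = 11.58 mg/L

11.6 mg/L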